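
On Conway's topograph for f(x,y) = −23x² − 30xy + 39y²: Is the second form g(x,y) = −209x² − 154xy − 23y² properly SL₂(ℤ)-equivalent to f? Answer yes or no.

D₁ = 4488, D₂ = 4488
river cycle of f (length 4): (39, 30, -23), (-23, 62, 7), (7, 64, -14), (-14, 48, 39)
river cycle of g (length 4): (-23, 62, 7), (7, 64, -14), (-14, 48, 39), (39, 30, -23)
cycles coincide ⇒ equivalent

yes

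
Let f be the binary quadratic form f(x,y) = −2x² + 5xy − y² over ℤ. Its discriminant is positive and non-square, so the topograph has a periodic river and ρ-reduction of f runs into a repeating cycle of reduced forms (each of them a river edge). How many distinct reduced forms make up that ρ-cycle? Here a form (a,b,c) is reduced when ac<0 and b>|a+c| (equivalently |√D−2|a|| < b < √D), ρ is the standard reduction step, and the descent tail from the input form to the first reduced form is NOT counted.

D = 17, ⌊√D⌋ = 4
descent: ρ → (-1,3,2)  [lands on river]
river: ρ → (2,1,-2)
river: ρ → (-2,3,1)
river: ρ → (1,3,-2)
river: ρ → (-2,1,2)
river: ρ → (2,3,-1)
ρ-cycle length = 6 (tail of 1 descent step not counted)

6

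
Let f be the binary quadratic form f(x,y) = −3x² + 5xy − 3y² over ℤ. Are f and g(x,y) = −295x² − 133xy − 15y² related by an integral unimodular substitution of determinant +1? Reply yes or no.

D₁ = -11, D₂ = -11
f is negative-definite; reduce −f:
−f: translate: b→1 (≡-5 mod 6), so (3,-5,3)→(3,1,1)
−f: flip: (3,1,1)→(1,-1,3)
−f: translate: b→1 (≡-1 mod 2), so (1,-1,3)→(1,1,3)
−f: reduced (well bottom): (1,1,3) with a≤c, −a<b≤a
flip sign back: reduced form of f is (-1,-1,-3)
g is negative-definite; reduce −g:
−g: flip: (295,133,15)→(15,-133,295)
−g: translate: b→-13 (≡-133 mod 30), so (15,-133,295)→(15,-13,3)
−g: flip: (15,-13,3)→(3,13,15)
−g: translate: b→1 (≡13 mod 6), so (3,13,15)→(3,1,1)
−g: flip: (3,1,1)→(1,-1,3)
−g: translate: b→1 (≡-1 mod 2), so (1,-1,3)→(1,1,3)
−g: reduced (well bottom): (1,1,3) with a≤c, −a<b≤a
flip sign back: reduced form of g is (-1,-1,-3)
reduced forms (-1, -1, -3) vs (-1, -1, -3) ⇒ equivalent

yes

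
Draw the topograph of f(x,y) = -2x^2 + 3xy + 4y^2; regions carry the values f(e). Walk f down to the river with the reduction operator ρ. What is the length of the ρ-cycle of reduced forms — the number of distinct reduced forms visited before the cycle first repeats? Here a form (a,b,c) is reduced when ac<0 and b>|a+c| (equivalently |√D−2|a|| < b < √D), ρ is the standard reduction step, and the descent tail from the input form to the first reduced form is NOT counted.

D = 41, ⌊√D⌋ = 6
river: ρ → (4,5,-1)
river: ρ → (-1,5,4)
river: ρ → (4,3,-2)
river: ρ → (-2,5,2)
river: ρ → (2,3,-4)
river: ρ → (-4,5,1)
river: ρ → (1,5,-4)
river: ρ → (-4,3,2)
river: ρ → (2,5,-2)
river: ρ → (-2,3,4)
ρ-cycle length = 10 (tail of 0 descent steps not counted)

10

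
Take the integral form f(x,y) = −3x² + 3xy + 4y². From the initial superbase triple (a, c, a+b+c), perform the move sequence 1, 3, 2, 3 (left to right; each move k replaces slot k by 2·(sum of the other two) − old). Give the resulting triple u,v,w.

start (-3,4,4) = (f(1,0),f(0,1),f(1,1))
replace slot 1: 2·(4+4) − (-3) = 19 → (19,4,4)
replace slot 3: 2·(19+4) − 4 = 42 → (19,4,42)
replace slot 2: 2·(19+42) − 4 = 118 → (19,118,42)
replace slot 3: 2·(19+118) − 42 = 232 → (19,118,232)

19,118,232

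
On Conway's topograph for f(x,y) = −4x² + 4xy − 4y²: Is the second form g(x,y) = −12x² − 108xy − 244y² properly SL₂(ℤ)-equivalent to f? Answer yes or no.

D₁ = -48, D₂ = -48
f is negative-definite; reduce −f:
−f: translate: b→4 (≡-4 mod 8), so (4,-4,4)→(4,4,4)
−f: reduced (well bottom): (4,4,4) with a≤c, −a<b≤a
flip sign back: reduced form of f is (-4,-4,-4)
g is negative-definite; reduce −g:
−g: translate: b→12 (≡108 mod 24), so (12,108,244)→(12,12,4)
−g: flip: (12,12,4)→(4,-12,12)
−g: translate: b→4 (≡-12 mod 8), so (4,-12,12)→(4,4,4)
−g: reduced (well bottom): (4,4,4) with a≤c, −a<b≤a
flip sign back: reduced form of g is (-4,-4,-4)
reduced forms (-4, -4, -4) vs (-4, -4, -4) ⇒ equivalent

yes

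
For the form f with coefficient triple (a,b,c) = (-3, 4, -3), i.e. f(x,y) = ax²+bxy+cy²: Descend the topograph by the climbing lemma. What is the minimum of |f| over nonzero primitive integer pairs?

translate: b→2 (≡-4 mod 6), so (3,-4,3)→(3,2,2)
flip: (3,2,2)→(2,-2,3)
translate: b→2 (≡-2 mod 4), so (2,-2,3)→(2,2,3)
reduced (well bottom): (2,2,3) with a≤c, −a<b≤a
well minimum |f| = |-2| = 2 (negative-definite)

2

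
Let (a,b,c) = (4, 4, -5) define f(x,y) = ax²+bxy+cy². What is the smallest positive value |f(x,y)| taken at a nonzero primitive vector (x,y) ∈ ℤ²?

river: ρ → (-5,6,3)
river: ρ → (3,6,-5)
river: ρ → (-5,4,4)
river: ρ → (4,4,-5)
closes: descent 0, river 4
min |a| on river = 3

3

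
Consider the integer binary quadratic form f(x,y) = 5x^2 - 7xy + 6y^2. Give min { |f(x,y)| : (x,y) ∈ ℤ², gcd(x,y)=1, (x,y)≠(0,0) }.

translate: b→3 (≡-7 mod 10), so (5,-7,6)→(5,3,4)
flip: (5,3,4)→(4,-3,5)
reduced (well bottom): (4,-3,5) with a≤c, −a<b≤a
well minimum = a = 4

4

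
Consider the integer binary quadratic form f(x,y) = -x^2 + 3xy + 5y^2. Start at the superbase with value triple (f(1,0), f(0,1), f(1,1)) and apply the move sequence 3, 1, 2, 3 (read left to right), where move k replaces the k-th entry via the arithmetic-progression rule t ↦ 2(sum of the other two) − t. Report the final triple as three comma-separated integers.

start (-1,5,7) = (f(1,0),f(0,1),f(1,1))
replace slot 3: 2·((-1)+5) − 7 = 1 → (-1,5,1)
replace slot 1: 2·(5+1) − (-1) = 13 → (13,5,1)
replace slot 2: 2·(13+1) − 5 = 23 → (13,23,1)
replace slot 3: 2·(13+23) − 1 = 71 → (13,23,71)

13,23,71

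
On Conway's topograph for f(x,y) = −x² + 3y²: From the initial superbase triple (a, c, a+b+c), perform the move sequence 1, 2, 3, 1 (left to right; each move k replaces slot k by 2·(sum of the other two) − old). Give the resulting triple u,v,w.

start (-1,3,2) = (f(1,0),f(0,1),f(1,1))
replace slot 1: 2·(3+2) − (-1) = 11 → (11,3,2)
replace slot 2: 2·(11+2) − 3 = 23 → (11,23,2)
replace slot 3: 2·(11+23) − 2 = 66 → (11,23,66)
replace slot 1: 2·(23+66) − 11 = 167 → (167,23,66)

167,23,66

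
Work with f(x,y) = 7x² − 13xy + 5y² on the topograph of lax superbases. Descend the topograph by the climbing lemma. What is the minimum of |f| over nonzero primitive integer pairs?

descent: ρ → (5,3,-1)
descent: ρ → (-1,5,1)  [lands on river]
river: ρ → (1,5,-1)
closes: descent 2, river 2
min |a| on river = 1

1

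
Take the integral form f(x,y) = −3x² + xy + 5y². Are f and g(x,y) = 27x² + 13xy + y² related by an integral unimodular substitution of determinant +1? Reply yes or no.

D₁ = 61, D₂ = 61
river cycle of f (length 6): (-3, 7, 1), (1, 7, -3), (-3, 5, 3), (3, 7, -1), (-1, 7, 3), (3, 5, -3)
river cycle of g (length 6): (1, 7, -3), (-3, 5, 3), (3, 7, -1), (-1, 7, 3), (3, 5, -3), (-3, 7, 1)
cycles coincide ⇒ equivalent

yes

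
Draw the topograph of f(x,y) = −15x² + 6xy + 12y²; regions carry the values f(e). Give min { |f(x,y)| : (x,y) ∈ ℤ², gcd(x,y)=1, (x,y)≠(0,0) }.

river: ρ → (12,18,-9)
river: ρ → (-9,18,12)
river: ρ → (12,6,-15)
river: ρ → (-15,24,3)
river: ρ → (3,24,-15)
river: ρ → (-15,6,12)
closes: descent 0, river 6
min |a| on river = 3

3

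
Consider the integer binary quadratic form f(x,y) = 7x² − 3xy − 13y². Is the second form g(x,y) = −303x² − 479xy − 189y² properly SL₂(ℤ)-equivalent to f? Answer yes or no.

D₁ = 373, D₂ = 373
river cycle of f (length 14): (7, 11, -9), (-9, 7, 9), (9, 11, -7), (-7, 17, 3), (3, 19, -1), (-1, 19, 3), (3, 17, -7), (-7, 11, 9), (9, 7, -9), (-9, 11, 7), … (4 more)
river cycle of g (length 14): (7, 11, -9), (-9, 7, 9), (9, 11, -7), (-7, 17, 3), (3, 19, -1), (-1, 19, 3), (3, 17, -7), (-7, 11, 9), (9, 7, -9), (-9, 11, 7), … (4 more)
cycles coincide ⇒ equivalent

yes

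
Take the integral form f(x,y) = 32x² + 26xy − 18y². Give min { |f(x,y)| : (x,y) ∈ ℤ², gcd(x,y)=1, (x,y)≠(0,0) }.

river: ρ → (-18,46,12)
river: ρ → (12,50,-10)
river: ρ → (-10,50,12)
river: ρ → (12,46,-18)
river: ρ → (-18,26,32)
river: ρ → (32,38,-12)
river: ρ → (-12,34,38)
river: ρ → (38,42,-8)
river: ρ → (-8,54,2)
river: ρ → (2,54,-8)
river: ρ → (-8,42,38)
river: ρ → (38,34,-12)
river: ρ → (-12,38,32)
river: ρ → (32,26,-18)
closes: descent 0, river 14
min |a| on river = 2

2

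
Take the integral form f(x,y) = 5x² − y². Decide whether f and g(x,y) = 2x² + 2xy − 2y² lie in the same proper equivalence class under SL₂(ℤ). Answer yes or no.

D₁ = 20, D₂ = 20
river cycle of f (length 2): (-1, 4, 1), (1, 4, -1)
river cycle of g (length 2): (-2, 2, 2), (2, 2, -2)
cycles differ ⇒ inequivalent

no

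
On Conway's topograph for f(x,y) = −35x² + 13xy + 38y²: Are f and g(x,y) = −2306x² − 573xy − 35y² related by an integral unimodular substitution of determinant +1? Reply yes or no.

D₁ = 5489, D₂ = 5489
river cycle of f (length 74): (38, 63, -10), (-10, 57, 56), (56, 55, -11), (-11, 55, 56), (56, 57, -10), (-10, 63, 38), (38, 13, -35), (-35, 57, 16), (16, 71, -7), (-7, 69, 26), … (64 more)
river cycle of g (length 74): (-35, 13, 38), (38, 63, -10), (-10, 57, 56), (56, 55, -11), (-11, 55, 56), (56, 57, -10), (-10, 63, 38), (38, 13, -35), (-35, 57, 16), (16, 71, -7), … (64 more)
cycles coincide ⇒ equivalent

yes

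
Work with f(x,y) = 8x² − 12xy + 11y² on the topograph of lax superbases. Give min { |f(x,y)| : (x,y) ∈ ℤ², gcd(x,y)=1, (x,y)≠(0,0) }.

translate: b→4 (≡-12 mod 16), so (8,-12,11)→(8,4,7)
flip: (8,4,7)→(7,-4,8)
reduced (well bottom): (7,-4,8) with a≤c, −a<b≤a
well minimum = a = 7

7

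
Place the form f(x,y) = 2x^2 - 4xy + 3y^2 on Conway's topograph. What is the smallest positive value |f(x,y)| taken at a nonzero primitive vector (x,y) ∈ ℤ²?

translate: b→0 (≡-4 mod 4), so (2,-4,3)→(2,0,1)
flip: (2,0,1)→(1,0,2)
reduced (well bottom): (1,0,2) with a≤c, −a<b≤a
well minimum = a = 1

1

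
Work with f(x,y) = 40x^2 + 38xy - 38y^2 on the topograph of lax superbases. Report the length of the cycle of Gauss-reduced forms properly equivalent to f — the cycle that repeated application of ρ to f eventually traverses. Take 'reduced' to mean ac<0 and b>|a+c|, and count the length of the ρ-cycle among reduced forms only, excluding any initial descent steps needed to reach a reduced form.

D = 7524, ⌊√D⌋ = 86
river: ρ → (-38,38,40)
river: ρ → (40,42,-36)
river: ρ → (-36,30,46)
river: ρ → (46,62,-20)
river: ρ → (-20,58,52)
river: ρ → (52,46,-26)
river: ρ → (-26,58,40)
river: ρ → (40,22,-44)
river: ρ → (-44,66,18)
river: ρ → (18,78,-20)
river: ρ → (-20,82,10)
river: ρ → (10,78,-36)
river: ρ → (-36,66,22)
river: ρ → (22,66,-36)
river: ρ → (-36,78,10)
river: ρ → (10,82,-20)
river: ρ → (-20,78,18)
river: ρ → (18,66,-44)
river: ρ → (-44,22,40)
river: ρ → (40,58,-26)
river: ρ → (-26,46,52)
river: ρ → (52,58,-20)
river: ρ → (-20,62,46)
river: ρ → (46,30,-36)
river: ρ → (-36,42,40)
river: ρ → (40,38,-38)
ρ-cycle length = 26 (tail of 0 descent steps not counted)

26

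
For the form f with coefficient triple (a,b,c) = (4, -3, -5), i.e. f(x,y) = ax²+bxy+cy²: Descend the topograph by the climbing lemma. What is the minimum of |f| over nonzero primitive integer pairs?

descent: ρ → (-5,3,4)  [lands on river]
river: ρ → (4,5,-4)
river: ρ → (-4,3,5)
river: ρ → (5,7,-2)
river: ρ → (-2,9,1)
river: ρ → (1,9,-2)
river: ρ → (-2,7,5)
river: ρ → (5,3,-4)
river: ρ → (-4,5,4)
river: ρ → (4,3,-5)
river: ρ → (-5,7,2)
river: ρ → (2,9,-1)
river: ρ → (-1,9,2)
river: ρ → (2,7,-5)
closes: descent 1, river 14
min |a| on river = 1

1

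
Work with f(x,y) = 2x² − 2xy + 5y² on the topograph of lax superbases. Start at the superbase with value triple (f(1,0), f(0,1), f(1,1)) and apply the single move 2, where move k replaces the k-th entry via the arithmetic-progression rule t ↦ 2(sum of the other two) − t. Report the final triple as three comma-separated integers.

start (2,5,5) = (f(1,0),f(0,1),f(1,1))
replace slot 2: 2·(2+5) − 5 = 9 → (2,9,5)

2,9,5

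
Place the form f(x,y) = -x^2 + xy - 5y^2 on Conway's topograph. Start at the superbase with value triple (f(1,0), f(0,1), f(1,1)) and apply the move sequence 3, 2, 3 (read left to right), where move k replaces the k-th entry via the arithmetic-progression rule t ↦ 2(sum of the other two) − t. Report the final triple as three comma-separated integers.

start (-1,-5,-5) = (f(1,0),f(0,1),f(1,1))
replace slot 3: 2·((-1)+(-5)) − (-5) = -7 → (-1,-5,-7)
replace slot 2: 2·((-1)+(-7)) − (-5) = -11 → (-1,-11,-7)
replace slot 3: 2·((-1)+(-11)) − (-7) = -17 → (-1,-11,-17)

-1,-11,-17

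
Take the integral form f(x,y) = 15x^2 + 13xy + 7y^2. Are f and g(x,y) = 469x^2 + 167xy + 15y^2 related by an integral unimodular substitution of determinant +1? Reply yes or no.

D₁ = -251, D₂ = -251
f: flip: (15,13,7)→(7,-13,15)
f: translate: b→1 (≡-13 mod 14), so (7,-13,15)→(7,1,9)
f: reduced (well bottom): (7,1,9) with a≤c, −a<b≤a
g: flip: (469,167,15)→(15,-167,469)
g: translate: b→13 (≡-167 mod 30), so (15,-167,469)→(15,13,7)
g: flip: (15,13,7)→(7,-13,15)
g: translate: b→1 (≡-13 mod 14), so (7,-13,15)→(7,1,9)
g: reduced (well bottom): (7,1,9) with a≤c, −a<b≤a
reduced forms (7, 1, 9) vs (7, 1, 9) ⇒ equivalent

yes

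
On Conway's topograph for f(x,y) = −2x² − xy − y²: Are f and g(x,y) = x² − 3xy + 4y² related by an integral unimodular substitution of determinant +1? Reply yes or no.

D₁ = -7, D₂ = -7
f is negative-definite; reduce −f:
−f: flip: (2,1,1)→(1,-1,2)
−f: translate: b→1 (≡-1 mod 2), so (1,-1,2)→(1,1,2)
−f: reduced (well bottom): (1,1,2) with a≤c, −a<b≤a
flip sign back: reduced form of f is (-1,-1,-2)
g: translate: b→1 (≡-3 mod 2), so (1,-3,4)→(1,1,2)
g: reduced (well bottom): (1,1,2) with a≤c, −a<b≤a
reduced forms (-1, -1, -2) vs (1, 1, 2) ⇒ inequivalent

no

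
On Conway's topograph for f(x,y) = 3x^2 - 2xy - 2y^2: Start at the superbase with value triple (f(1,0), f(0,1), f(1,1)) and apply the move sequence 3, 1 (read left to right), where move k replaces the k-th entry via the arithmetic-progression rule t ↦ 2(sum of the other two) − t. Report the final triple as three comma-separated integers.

start (3,-2,-1) = (f(1,0),f(0,1),f(1,1))
replace slot 3: 2·(3+(-2)) − (-1) = 3 → (3,-2,3)
replace slot 1: 2·((-2)+3) − 3 = -1 → (-1,-2,3)

-1,-2,3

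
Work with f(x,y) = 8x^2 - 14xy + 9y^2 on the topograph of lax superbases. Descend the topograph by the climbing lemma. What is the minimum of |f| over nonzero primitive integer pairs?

translate: b→2 (≡-14 mod 16), so (8,-14,9)→(8,2,3)
flip: (8,2,3)→(3,-2,8)
reduced (well bottom): (3,-2,8) with a≤c, −a<b≤a
well minimum = a = 3

3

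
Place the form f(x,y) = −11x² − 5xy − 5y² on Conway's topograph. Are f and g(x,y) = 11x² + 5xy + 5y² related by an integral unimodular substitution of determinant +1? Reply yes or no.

D₁ = -195, D₂ = -195
f is negative-definite; reduce −f:
−f: flip: (11,5,5)→(5,-5,11)
−f: translate: b→5 (≡-5 mod 10), so (5,-5,11)→(5,5,11)
−f: reduced (well bottom): (5,5,11) with a≤c, −a<b≤a
flip sign back: reduced form of f is (-5,-5,-11)
g: flip: (11,5,5)→(5,-5,11)
g: translate: b→5 (≡-5 mod 10), so (5,-5,11)→(5,5,11)
g: reduced (well bottom): (5,5,11) with a≤c, −a<b≤a
reduced forms (-5, -5, -11) vs (5, 5, 11) ⇒ inequivalent

no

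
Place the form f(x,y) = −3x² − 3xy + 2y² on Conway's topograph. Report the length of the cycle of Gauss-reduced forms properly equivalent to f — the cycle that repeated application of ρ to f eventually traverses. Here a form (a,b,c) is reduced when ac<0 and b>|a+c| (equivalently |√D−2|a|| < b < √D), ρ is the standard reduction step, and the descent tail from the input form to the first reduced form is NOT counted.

D = 33, ⌊√D⌋ = 5
descent: ρ → (2,3,-3)  [lands on river]
river: ρ → (-3,3,2)
river: ρ → (2,5,-1)
river: ρ → (-1,5,2)
ρ-cycle length = 4 (tail of 1 descent step not counted)

4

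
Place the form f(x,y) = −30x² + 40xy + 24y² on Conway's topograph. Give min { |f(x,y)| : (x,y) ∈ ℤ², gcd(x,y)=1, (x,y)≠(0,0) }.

river: ρ → (24,56,-14)
river: ρ → (-14,56,24)
river: ρ → (24,40,-30)
river: ρ → (-30,20,34)
river: ρ → (34,48,-16)
river: ρ → (-16,48,34)
river: ρ → (34,20,-30)
river: ρ → (-30,40,24)
closes: descent 0, river 8
min |a| on river = 14

14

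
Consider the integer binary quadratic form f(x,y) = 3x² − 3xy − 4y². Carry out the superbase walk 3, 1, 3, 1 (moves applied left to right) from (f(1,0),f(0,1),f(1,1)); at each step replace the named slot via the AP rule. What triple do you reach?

start (3,-4,-4) = (f(1,0),f(0,1),f(1,1))
replace slot 3: 2·(3+(-4)) − (-4) = 2 → (3,-4,2)
replace slot 1: 2·((-4)+2) − 3 = -7 → (-7,-4,2)
replace slot 3: 2·((-7)+(-4)) − 2 = -24 → (-7,-4,-24)
replace slot 1: 2·((-4)+(-24)) − (-7) = -49 → (-49,-4,-24)

-49,-4,-24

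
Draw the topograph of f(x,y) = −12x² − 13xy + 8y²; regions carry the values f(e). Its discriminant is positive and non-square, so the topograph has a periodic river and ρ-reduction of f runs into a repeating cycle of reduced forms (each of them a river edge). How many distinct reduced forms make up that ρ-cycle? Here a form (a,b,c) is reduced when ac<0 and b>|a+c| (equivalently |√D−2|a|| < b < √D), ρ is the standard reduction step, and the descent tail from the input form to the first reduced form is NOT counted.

D = 553, ⌊√D⌋ = 23
descent: ρ → (8,13,-12)  [lands on river]
river: ρ → (-12,11,9)
river: ρ → (9,7,-14)
river: ρ → (-14,21,2)
river: ρ → (2,23,-3)
river: ρ → (-3,19,16)
river: ρ → (16,13,-6)
river: ρ → (-6,23,1)
river: ρ → (1,23,-6)
river: ρ → (-6,13,16)
river: ρ → (16,19,-3)
river: ρ → (-3,23,2)
river: ρ → (2,21,-14)
river: ρ → (-14,7,9)
river: ρ → (9,11,-12)
river: ρ → (-12,13,8)
river: ρ → (8,19,-6)
river: ρ → (-6,17,11)
river: ρ → (11,5,-12)
river: ρ → (-12,19,4)
river: ρ → (4,21,-7)
river: ρ → (-7,21,4)
river: ρ → (4,19,-12)
river: ρ → (-12,5,11)
river: ρ → (11,17,-6)
river: ρ → (-6,19,8)
ρ-cycle length = 26 (tail of 1 descent step not counted)

26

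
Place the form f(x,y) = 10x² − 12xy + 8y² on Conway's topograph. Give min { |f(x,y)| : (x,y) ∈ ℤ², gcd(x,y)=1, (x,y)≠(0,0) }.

translate: b→8 (≡-12 mod 20), so (10,-12,8)→(10,8,6)
flip: (10,8,6)→(6,-8,10)
translate: b→4 (≡-8 mod 12), so (6,-8,10)→(6,4,8)
reduced (well bottom): (6,4,8) with a≤c, −a<b≤a
well minimum = a = 6

6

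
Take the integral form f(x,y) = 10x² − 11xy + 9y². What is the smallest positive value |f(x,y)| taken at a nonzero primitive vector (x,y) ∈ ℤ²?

translate: b→9 (≡-11 mod 20), so (10,-11,9)→(10,9,8)
flip: (10,9,8)→(8,-9,10)
translate: b→7 (≡-9 mod 16), so (8,-9,10)→(8,7,9)
reduced (well bottom): (8,7,9) with a≤c, −a<b≤a
well minimum = a = 8

8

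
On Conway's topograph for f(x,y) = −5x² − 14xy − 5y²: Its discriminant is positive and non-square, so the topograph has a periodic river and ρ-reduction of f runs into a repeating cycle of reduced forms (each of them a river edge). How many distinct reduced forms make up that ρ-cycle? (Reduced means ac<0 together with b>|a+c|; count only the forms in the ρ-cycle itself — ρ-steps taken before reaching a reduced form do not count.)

D = 96, ⌊√D⌋ = 9
descent: ρ → (-5,4,4)  [lands on river]
river: ρ → (4,4,-5)
river: ρ → (-5,6,3)
river: ρ → (3,6,-5)
ρ-cycle length = 4 (tail of 1 descent step not counted)

4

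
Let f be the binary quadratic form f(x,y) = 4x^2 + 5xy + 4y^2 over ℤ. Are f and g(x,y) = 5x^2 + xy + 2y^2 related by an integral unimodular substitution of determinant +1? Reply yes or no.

D₁ = -39, D₂ = -39
f: translate: b→-3 (≡5 mod 8), so (4,5,4)→(4,-3,3)
f: flip: (4,-3,3)→(3,3,4)
f: reduced (well bottom): (3,3,4) with a≤c, −a<b≤a
g: flip: (5,1,2)→(2,-1,5)
g: reduced (well bottom): (2,-1,5) with a≤c, −a<b≤a
reduced forms (3, 3, 4) vs (2, -1, 5) ⇒ inequivalent

no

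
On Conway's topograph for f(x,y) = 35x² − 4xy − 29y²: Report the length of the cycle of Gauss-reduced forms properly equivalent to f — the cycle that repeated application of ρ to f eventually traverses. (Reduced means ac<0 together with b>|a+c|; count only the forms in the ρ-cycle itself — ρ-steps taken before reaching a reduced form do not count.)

D = 4076, ⌊√D⌋ = 63
descent: ρ → (-29,62,2)  [lands on river]
river: ρ → (2,62,-29)
river: ρ → (-29,54,10)
river: ρ → (10,46,-49)
river: ρ → (-49,52,7)
river: ρ → (7,60,-17)
river: ρ → (-17,42,34)
river: ρ → (34,26,-25)
river: ρ → (-25,24,35)
river: ρ → (35,46,-14)
river: ρ → (-14,38,47)
river: ρ → (47,56,-5)
river: ρ → (-5,54,58)
river: ρ → (58,62,-1)
river: ρ → (-1,62,58)
river: ρ → (58,54,-5)
river: ρ → (-5,56,47)
river: ρ → (47,38,-14)
river: ρ → (-14,46,35)
river: ρ → (35,24,-25)
river: ρ → (-25,26,34)
river: ρ → (34,42,-17)
river: ρ → (-17,60,7)
river: ρ → (7,52,-49)
river: ρ → (-49,46,10)
river: ρ → (10,54,-29)
ρ-cycle length = 26 (tail of 1 descent step not counted)

26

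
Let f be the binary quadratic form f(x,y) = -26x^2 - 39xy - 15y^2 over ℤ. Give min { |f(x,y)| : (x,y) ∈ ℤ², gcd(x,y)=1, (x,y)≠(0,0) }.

translate: b→-13 (≡39 mod 52), so (26,39,15)→(26,-13,2)
flip: (26,-13,2)→(2,13,26)
translate: b→1 (≡13 mod 4), so (2,13,26)→(2,1,5)
reduced (well bottom): (2,1,5) with a≤c, −a<b≤a
well minimum |f| = |-2| = 2 (negative-definite)

2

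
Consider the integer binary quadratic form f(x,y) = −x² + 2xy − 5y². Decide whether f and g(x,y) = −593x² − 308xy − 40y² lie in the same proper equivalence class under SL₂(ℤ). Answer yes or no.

D₁ = -16, D₂ = -16
f is negative-definite; reduce −f:
−f: translate: b→0 (≡-2 mod 2), so (1,-2,5)→(1,0,4)
−f: reduced (well bottom): (1,0,4) with a≤c, −a<b≤a
flip sign back: reduced form of f is (-1,0,-4)
g is negative-definite; reduce −g:
−g: flip: (593,308,40)→(40,-308,593)
−g: translate: b→12 (≡-308 mod 80), so (40,-308,593)→(40,12,1)
−g: flip: (40,12,1)→(1,-12,40)
−g: translate: b→0 (≡-12 mod 2), so (1,-12,40)→(1,0,4)
−g: reduced (well bottom): (1,0,4) with a≤c, −a<b≤a
flip sign back: reduced form of g is (-1,0,-4)
reduced forms (-1, 0, -4) vs (-1, 0, -4) ⇒ equivalent

yes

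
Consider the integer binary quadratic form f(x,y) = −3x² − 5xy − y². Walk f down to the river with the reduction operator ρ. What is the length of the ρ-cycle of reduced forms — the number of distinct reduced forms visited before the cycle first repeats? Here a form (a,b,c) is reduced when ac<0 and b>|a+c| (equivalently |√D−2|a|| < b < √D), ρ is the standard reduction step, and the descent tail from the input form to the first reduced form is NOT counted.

D = 13, ⌊√D⌋ = 3
descent: ρ → (-1,3,1)  [lands on river]
river: ρ → (1,3,-1)
ρ-cycle length = 2 (tail of 1 descent step not counted)

2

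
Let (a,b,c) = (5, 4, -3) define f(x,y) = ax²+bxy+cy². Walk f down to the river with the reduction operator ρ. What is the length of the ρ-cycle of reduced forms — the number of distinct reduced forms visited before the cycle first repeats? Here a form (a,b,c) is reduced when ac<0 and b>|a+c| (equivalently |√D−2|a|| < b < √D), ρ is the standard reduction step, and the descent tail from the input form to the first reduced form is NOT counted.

D = 76, ⌊√D⌋ = 8
river: ρ → (-3,8,1)
river: ρ → (1,8,-3)
river: ρ → (-3,4,5)
river: ρ → (5,6,-2)
river: ρ → (-2,6,5)
river: ρ → (5,4,-3)
ρ-cycle length = 6 (tail of 0 descent steps not counted)

6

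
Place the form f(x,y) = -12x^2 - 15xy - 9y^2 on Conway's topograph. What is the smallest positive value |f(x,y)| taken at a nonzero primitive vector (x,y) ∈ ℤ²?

translate: b→-9 (≡15 mod 24), so (12,15,9)→(12,-9,6)
flip: (12,-9,6)→(6,9,12)
translate: b→-3 (≡9 mod 12), so (6,9,12)→(6,-3,9)
reduced (well bottom): (6,-3,9) with a≤c, −a<b≤a
well minimum |f| = |-6| = 6 (negative-definite)

6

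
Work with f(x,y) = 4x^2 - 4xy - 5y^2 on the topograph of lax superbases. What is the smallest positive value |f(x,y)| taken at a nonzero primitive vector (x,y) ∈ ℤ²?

descent: ρ → (-5,4,4)  [lands on river]
river: ρ → (4,4,-5)
river: ρ → (-5,6,3)
river: ρ → (3,6,-5)
closes: descent 1, river 4
min |a| on river = 3

3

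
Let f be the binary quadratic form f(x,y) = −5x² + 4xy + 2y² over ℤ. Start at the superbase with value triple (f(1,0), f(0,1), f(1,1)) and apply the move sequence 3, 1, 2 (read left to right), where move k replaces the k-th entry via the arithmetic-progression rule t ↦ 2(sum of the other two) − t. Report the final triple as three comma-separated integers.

start (-5,2,1) = (f(1,0),f(0,1),f(1,1))
replace slot 3: 2·((-5)+2) − 1 = -7 → (-5,2,-7)
replace slot 1: 2·(2+(-7)) − (-5) = -5 → (-5,2,-7)
replace slot 2: 2·((-5)+(-7)) − 2 = -26 → (-5,-26,-7)

-5,-26,-7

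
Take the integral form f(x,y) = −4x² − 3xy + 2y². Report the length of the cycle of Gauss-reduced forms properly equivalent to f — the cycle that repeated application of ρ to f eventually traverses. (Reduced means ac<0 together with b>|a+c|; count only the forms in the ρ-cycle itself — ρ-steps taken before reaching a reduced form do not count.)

D = 41, ⌊√D⌋ = 6
descent: ρ → (2,3,-4)  [lands on river]
river: ρ → (-4,5,1)
river: ρ → (1,5,-4)
river: ρ → (-4,3,2)
river: ρ → (2,5,-2)
river: ρ → (-2,3,4)
river: ρ → (4,5,-1)
river: ρ → (-1,5,4)
river: ρ → (4,3,-2)
river: ρ → (-2,5,2)
ρ-cycle length = 10 (tail of 1 descent step not counted)

10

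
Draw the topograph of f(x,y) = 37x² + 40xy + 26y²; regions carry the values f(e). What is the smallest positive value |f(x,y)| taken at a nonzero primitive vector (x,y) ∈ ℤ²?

translate: b→-34 (≡40 mod 74), so (37,40,26)→(37,-34,23)
flip: (37,-34,23)→(23,34,37)
translate: b→-12 (≡34 mod 46), so (23,34,37)→(23,-12,26)
reduced (well bottom): (23,-12,26) with a≤c, −a<b≤a
well minimum = a = 23

23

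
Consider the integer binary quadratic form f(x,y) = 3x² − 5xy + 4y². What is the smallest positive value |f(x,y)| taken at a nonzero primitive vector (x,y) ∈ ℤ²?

translate: b→1 (≡-5 mod 6), so (3,-5,4)→(3,1,2)
flip: (3,1,2)→(2,-1,3)
reduced (well bottom): (2,-1,3) with a≤c, −a<b≤a
well minimum = a = 2

2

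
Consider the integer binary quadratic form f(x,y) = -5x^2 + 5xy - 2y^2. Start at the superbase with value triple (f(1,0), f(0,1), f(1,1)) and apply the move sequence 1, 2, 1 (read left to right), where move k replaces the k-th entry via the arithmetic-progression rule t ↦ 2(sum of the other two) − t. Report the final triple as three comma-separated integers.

start (-5,-2,-2) = (f(1,0),f(0,1),f(1,1))
replace slot 1: 2·((-2)+(-2)) − (-5) = -3 → (-3,-2,-2)
replace slot 2: 2·((-3)+(-2)) − (-2) = -8 → (-3,-8,-2)
replace slot 1: 2·((-8)+(-2)) − (-3) = -17 → (-17,-8,-2)

-17,-8,-2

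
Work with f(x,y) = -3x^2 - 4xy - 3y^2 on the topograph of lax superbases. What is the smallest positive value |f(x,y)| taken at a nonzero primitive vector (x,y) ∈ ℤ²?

translate: b→-2 (≡4 mod 6), so (3,4,3)→(3,-2,2)
flip: (3,-2,2)→(2,2,3)
reduced (well bottom): (2,2,3) with a≤c, −a<b≤a
well minimum |f| = |-2| = 2 (negative-definite)

2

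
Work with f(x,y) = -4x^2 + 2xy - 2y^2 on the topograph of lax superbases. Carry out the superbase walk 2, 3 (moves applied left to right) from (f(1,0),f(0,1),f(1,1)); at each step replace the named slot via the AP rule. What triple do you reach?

start (-4,-2,-4) = (f(1,0),f(0,1),f(1,1))
replace slot 2: 2·((-4)+(-4)) − (-2) = -14 → (-4,-14,-4)
replace slot 3: 2·((-4)+(-14)) − (-4) = -32 → (-4,-14,-32)

-4,-14,-32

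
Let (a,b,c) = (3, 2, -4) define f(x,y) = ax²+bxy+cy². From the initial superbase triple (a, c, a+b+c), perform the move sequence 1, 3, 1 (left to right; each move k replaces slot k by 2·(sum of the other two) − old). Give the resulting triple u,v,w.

start (3,-4,1) = (f(1,0),f(0,1),f(1,1))
replace slot 1: 2·((-4)+1) − 3 = -9 → (-9,-4,1)
replace slot 3: 2·((-9)+(-4)) − 1 = -27 → (-9,-4,-27)
replace slot 1: 2·((-4)+(-27)) − (-9) = -53 → (-53,-4,-27)

-53,-4,-27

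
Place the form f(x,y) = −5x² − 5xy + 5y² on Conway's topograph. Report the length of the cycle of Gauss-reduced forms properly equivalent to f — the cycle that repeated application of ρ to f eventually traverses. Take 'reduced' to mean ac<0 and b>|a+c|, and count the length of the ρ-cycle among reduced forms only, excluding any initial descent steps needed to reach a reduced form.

D = 125, ⌊√D⌋ = 11
descent: ρ → (5,5,-5)  [lands on river]
river: ρ → (-5,5,5)
ρ-cycle length = 2 (tail of 1 descent step not counted)

2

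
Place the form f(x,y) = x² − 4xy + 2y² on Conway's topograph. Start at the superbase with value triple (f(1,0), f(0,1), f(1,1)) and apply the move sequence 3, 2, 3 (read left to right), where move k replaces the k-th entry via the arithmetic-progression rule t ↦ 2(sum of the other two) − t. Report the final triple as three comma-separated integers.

start (1,2,-1) = (f(1,0),f(0,1),f(1,1))
replace slot 3: 2·(1+2) − (-1) = 7 → (1,2,7)
replace slot 2: 2·(1+7) − 2 = 14 → (1,14,7)
replace slot 3: 2·(1+14) − 7 = 23 → (1,14,23)

1,14,23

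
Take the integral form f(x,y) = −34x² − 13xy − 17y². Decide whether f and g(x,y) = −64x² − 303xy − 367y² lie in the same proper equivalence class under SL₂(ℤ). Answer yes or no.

D₁ = -2143, D₂ = -2143
f is negative-definite; reduce −f:
−f: flip: (34,13,17)→(17,-13,34)
−f: reduced (well bottom): (17,-13,34) with a≤c, −a<b≤a
flip sign back: reduced form of f is (-17,13,-34)
g is negative-definite; reduce −g:
−g: translate: b→47 (≡303 mod 128), so (64,303,367)→(64,47,17)
−g: flip: (64,47,17)→(17,-47,64)
−g: translate: b→-13 (≡-47 mod 34), so (17,-47,64)→(17,-13,34)
−g: reduced (well bottom): (17,-13,34) with a≤c, −a<b≤a
flip sign back: reduced form of g is (-17,13,-34)
reduced forms (-17, 13, -34) vs (-17, 13, -34) ⇒ equivalent

yes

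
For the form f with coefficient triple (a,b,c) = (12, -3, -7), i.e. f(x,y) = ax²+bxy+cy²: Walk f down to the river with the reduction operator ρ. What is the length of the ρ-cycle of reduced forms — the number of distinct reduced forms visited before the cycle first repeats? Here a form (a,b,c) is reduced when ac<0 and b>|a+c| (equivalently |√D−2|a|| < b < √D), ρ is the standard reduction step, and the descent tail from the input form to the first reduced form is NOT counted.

D = 345, ⌊√D⌋ = 18
descent: ρ → (-7,17,2)  [lands on river]
river: ρ → (2,15,-15)
river: ρ → (-15,15,2)
river: ρ → (2,17,-7)
river: ρ → (-7,11,8)
river: ρ → (8,5,-10)
river: ρ → (-10,15,3)
river: ρ → (3,15,-10)
river: ρ → (-10,5,8)
river: ρ → (8,11,-7)
ρ-cycle length = 10 (tail of 1 descent step not counted)

10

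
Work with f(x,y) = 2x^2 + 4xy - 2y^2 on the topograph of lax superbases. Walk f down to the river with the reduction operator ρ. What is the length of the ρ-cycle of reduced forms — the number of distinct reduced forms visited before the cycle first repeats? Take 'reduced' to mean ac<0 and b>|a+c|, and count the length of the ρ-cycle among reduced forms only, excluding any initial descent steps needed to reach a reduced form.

D = 32, ⌊√D⌋ = 5
river: ρ → (-2,4,2)
river: ρ → (2,4,-2)
ρ-cycle length = 2 (tail of 0 descent steps not counted)

2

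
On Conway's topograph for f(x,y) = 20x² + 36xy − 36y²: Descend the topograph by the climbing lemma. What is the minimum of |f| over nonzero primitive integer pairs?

river: ρ → (-36,36,20)
river: ρ → (20,44,-28)
river: ρ → (-28,12,36)
river: ρ → (36,60,-4)
river: ρ → (-4,60,36)
river: ρ → (36,12,-28)
river: ρ → (-28,44,20)
river: ρ → (20,36,-36)
closes: descent 0, river 8
min |a| on river = 4

4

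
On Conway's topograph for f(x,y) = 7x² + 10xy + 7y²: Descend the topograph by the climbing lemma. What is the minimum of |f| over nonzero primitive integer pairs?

translate: b→-4 (≡10 mod 14), so (7,10,7)→(7,-4,4)
flip: (7,-4,4)→(4,4,7)
reduced (well bottom): (4,4,7) with a≤c, −a<b≤a
well minimum = a = 4

4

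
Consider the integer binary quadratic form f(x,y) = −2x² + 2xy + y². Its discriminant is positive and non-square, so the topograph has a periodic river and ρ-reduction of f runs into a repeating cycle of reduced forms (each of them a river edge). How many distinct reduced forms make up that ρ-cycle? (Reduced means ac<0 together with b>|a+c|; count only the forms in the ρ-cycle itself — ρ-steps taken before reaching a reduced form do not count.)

D = 12, ⌊√D⌋ = 3
river: ρ → (1,2,-2)
river: ρ → (-2,2,1)
ρ-cycle length = 2 (tail of 0 descent steps not counted)

2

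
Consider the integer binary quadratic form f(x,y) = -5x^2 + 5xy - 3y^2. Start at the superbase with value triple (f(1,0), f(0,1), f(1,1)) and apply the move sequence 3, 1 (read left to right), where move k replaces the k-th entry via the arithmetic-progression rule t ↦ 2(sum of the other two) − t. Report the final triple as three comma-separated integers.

start (-5,-3,-3) = (f(1,0),f(0,1),f(1,1))
replace slot 3: 2·((-5)+(-3)) − (-3) = -13 → (-5,-3,-13)
replace slot 1: 2·((-3)+(-13)) − (-5) = -27 → (-27,-3,-13)

-27,-3,-13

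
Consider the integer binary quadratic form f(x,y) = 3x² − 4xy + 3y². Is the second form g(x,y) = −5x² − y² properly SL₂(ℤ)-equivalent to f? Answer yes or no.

D₁ = -20, D₂ = -20
f: translate: b→2 (≡-4 mod 6), so (3,-4,3)→(3,2,2)
f: flip: (3,2,2)→(2,-2,3)
f: translate: b→2 (≡-2 mod 4), so (2,-2,3)→(2,2,3)
f: reduced (well bottom): (2,2,3) with a≤c, −a<b≤a
g is negative-definite; reduce −g:
−g: flip: (5,0,1)→(1,0,5)
−g: reduced (well bottom): (1,0,5) with a≤c, −a<b≤a
flip sign back: reduced form of g is (-1,0,-5)
reduced forms (2, 2, 3) vs (-1, 0, -5) ⇒ inequivalent

no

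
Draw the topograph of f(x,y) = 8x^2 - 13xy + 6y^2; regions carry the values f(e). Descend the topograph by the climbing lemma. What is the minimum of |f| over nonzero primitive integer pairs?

translate: b→3 (≡-13 mod 16), so (8,-13,6)→(8,3,1)
flip: (8,3,1)→(1,-3,8)
translate: b→1 (≡-3 mod 2), so (1,-3,8)→(1,1,6)
reduced (well bottom): (1,1,6) with a≤c, −a<b≤a
well minimum = a = 1

1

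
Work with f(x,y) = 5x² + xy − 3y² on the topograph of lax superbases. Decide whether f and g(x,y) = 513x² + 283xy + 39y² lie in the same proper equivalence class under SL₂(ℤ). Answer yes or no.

D₁ = 61, D₂ = 61
river cycle of f (length 6): (-3, 5, 3), (3, 7, -1), (-1, 7, 3), (3, 5, -3), (-3, 7, 1), (1, 7, -3)
river cycle of g (length 6): (-3, 5, 3), (3, 7, -1), (-1, 7, 3), (3, 5, -3), (-3, 7, 1), (1, 7, -3)
cycles coincide ⇒ equivalent

yes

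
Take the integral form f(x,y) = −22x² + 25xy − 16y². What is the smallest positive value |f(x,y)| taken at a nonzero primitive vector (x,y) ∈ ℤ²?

translate: b→19 (≡-25 mod 44), so (22,-25,16)→(22,19,13)
flip: (22,19,13)→(13,-19,22)
translate: b→7 (≡-19 mod 26), so (13,-19,22)→(13,7,16)
reduced (well bottom): (13,7,16) with a≤c, −a<b≤a
well minimum |f| = |-13| = 13 (negative-definite)

13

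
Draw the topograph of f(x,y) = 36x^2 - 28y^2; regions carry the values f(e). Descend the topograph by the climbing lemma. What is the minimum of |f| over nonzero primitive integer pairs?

descent: ρ → (-28,56,8)  [lands on river]
river: ρ → (8,56,-28)
closes: descent 1, river 2
min |a| on river = 8

8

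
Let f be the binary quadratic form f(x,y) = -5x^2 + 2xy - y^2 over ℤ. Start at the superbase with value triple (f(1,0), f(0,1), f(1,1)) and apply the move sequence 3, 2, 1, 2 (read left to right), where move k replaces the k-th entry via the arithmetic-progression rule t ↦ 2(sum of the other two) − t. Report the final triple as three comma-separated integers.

start (-5,-1,-4) = (f(1,0),f(0,1),f(1,1))
replace slot 3: 2·((-5)+(-1)) − (-4) = -8 → (-5,-1,-8)
replace slot 2: 2·((-5)+(-8)) − (-1) = -25 → (-5,-25,-8)
replace slot 1: 2·((-25)+(-8)) − (-5) = -61 → (-61,-25,-8)
replace slot 2: 2·((-61)+(-8)) − (-25) = -113 → (-61,-113,-8)

-61,-113,-8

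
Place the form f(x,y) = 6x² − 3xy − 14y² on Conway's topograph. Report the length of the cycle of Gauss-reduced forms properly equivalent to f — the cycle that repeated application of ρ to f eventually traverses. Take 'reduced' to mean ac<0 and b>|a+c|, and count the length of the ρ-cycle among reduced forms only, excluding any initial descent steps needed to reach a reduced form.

D = 345, ⌊√D⌋ = 18
descent: ρ → (-14,3,6)
descent: ρ → (6,9,-11)  [lands on river]
river: ρ → (-11,13,4)
river: ρ → (4,11,-14)
river: ρ → (-14,17,1)
river: ρ → (1,17,-14)
river: ρ → (-14,11,4)
river: ρ → (4,13,-11)
river: ρ → (-11,9,6)
river: ρ → (6,15,-5)
river: ρ → (-5,15,6)
ρ-cycle length = 10 (tail of 2 descent steps not counted)

10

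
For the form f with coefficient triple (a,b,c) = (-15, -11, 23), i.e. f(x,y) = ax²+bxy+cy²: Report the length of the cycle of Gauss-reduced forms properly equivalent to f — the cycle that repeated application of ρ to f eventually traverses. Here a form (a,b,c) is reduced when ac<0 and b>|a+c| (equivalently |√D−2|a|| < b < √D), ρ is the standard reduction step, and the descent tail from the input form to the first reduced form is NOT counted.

D = 1501, ⌊√D⌋ = 38
descent: ρ → (23,11,-15)  [lands on river]
river: ρ → (-15,19,19)
river: ρ → (19,19,-15)
river: ρ → (-15,11,23)
river: ρ → (23,35,-3)
river: ρ → (-3,37,11)
river: ρ → (11,29,-15)
river: ρ → (-15,31,9)
river: ρ → (9,23,-27)
river: ρ → (-27,31,5)
river: ρ → (5,29,-33)
river: ρ → (-33,37,1)
river: ρ → (1,37,-33)
river: ρ → (-33,29,5)
river: ρ → (5,31,-27)
river: ρ → (-27,23,9)
river: ρ → (9,31,-15)
river: ρ → (-15,29,11)
river: ρ → (11,37,-3)
river: ρ → (-3,35,23)
ρ-cycle length = 20 (tail of 1 descent step not counted)

20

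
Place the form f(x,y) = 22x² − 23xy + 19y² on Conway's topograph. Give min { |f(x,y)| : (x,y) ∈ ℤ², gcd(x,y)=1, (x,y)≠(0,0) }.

translate: b→21 (≡-23 mod 44), so (22,-23,19)→(22,21,18)
flip: (22,21,18)→(18,-21,22)
translate: b→15 (≡-21 mod 36), so (18,-21,22)→(18,15,19)
reduced (well bottom): (18,15,19) with a≤c, −a<b≤a
well minimum = a = 18

18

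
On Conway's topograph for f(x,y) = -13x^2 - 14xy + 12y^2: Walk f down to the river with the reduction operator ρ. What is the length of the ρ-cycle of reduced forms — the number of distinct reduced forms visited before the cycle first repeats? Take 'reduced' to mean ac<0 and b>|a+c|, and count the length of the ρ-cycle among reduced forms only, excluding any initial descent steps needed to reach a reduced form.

D = 820, ⌊√D⌋ = 28
descent: ρ → (12,14,-13)  [lands on river]
river: ρ → (-13,12,13)
river: ρ → (13,14,-12)
river: ρ → (-12,10,15)
river: ρ → (15,20,-7)
river: ρ → (-7,22,12)
river: ρ → (12,26,-3)
river: ρ → (-3,28,3)
river: ρ → (3,26,-12)
river: ρ → (-12,22,7)
river: ρ → (7,20,-15)
river: ρ → (-15,10,12)
ρ-cycle length = 12 (tail of 1 descent step not counted)

12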